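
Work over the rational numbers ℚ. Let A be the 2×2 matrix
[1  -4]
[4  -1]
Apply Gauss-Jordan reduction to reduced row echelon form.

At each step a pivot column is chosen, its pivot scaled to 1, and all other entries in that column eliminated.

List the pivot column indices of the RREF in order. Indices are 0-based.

step 1: normalize row 0 (÷1) = (1, -4)
  row 1: subtract 4×row0 = (0, 15)
step 2: normalize row 1 (÷15) = (0, 1)
  row 0: subtract -4×row1 = (1, 0)

pivot columns: 0, 1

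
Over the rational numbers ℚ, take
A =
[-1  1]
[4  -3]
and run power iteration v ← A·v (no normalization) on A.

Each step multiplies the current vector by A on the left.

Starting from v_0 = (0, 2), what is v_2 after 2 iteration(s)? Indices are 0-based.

v_2 = (-8, 26)

v_0 = (0, 2).
v_1 = A·v_0 = (2, -6).
v_2 = A·v_1 = (-8, 26).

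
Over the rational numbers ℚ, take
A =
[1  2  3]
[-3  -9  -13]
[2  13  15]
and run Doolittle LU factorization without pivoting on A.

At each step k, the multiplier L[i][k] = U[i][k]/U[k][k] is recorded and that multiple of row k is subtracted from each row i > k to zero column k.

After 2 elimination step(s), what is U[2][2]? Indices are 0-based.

U[2][2] = -3

[col 0] pivot 1
  R1 -= -3*R0 → (0, -3, -4)  (L[1][0] := -3)
  R2 -= 2*R0 → (0, 9, 9)  (L[2][0] := 2)
[col 1] pivot -3
  R2 -= -3*R1 → (0, 0, -3)  (L[2][1] := -3)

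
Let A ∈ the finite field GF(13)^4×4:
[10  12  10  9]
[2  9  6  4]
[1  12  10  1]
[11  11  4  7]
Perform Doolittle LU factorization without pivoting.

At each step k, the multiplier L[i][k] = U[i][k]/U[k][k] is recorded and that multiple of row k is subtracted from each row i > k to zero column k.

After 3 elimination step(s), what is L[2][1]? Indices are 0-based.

[col 0] pivot 10
  R1 -= 8*R0 → (0, 4, 4, 10)  (L[1][0] := 8)
  R2 -= 4*R0 → (0, 3, 9, 4)  (L[2][0] := 4)
  R3 -= 5*R0 → (0, 3, 6, 1)  (L[3][0] := 5)
[col 1] pivot 4
  R2 -= 4*R1 → (0, 0, 6, 3)  (L[2][1] := 4)
  R3 -= 4*R1 → (0, 0, 3, 0)  (L[3][1] := 4)
[col 2] pivot 6
  R3 -= 7*R2 → (0, 0, 0, 5)  (L[3][2] := 7)

L[2][1] = 4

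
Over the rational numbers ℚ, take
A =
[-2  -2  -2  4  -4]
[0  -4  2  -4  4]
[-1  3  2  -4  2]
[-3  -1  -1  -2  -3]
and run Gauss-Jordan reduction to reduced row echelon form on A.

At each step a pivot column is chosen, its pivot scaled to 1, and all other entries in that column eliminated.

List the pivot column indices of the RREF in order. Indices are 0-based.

pivot columns: 0, 1, 2, 3

[1] R0 /= -2  ⇒  (1, 1, 1, -2, 2)
     R2 -= -1·R0  ⇒  (0, 4, 3, -6, 4)
     R3 -= -3·R0  ⇒  (0, 2, 2, -8, 3)
[2] R1 /= -4  ⇒  (0, 1, -1/2, 1, -1)
     R0 -= 1·R1  ⇒  (1, 0, 3/2, -3, 3)
     R2 -= 4·R1  ⇒  (0, 0, 5, -10, 8)
     R3 -= 2·R1  ⇒  (0, 0, 3, -10, 5)
[3] R2 /= 5  ⇒  (0, 0, 1, -2, 8/5)
     R0 -= 3/2·R2  ⇒  (1, 0, 0, 0, 3/5)
     R1 -= -1/2·R2  ⇒  (0, 1, 0, 0, -1/5)
     R3 -= 3·R2  ⇒  (0, 0, 0, -4, 1/5)
[4] R3 /= -4  ⇒  (0, 0, 0, 1, -1/20)
     R2 -= -2·R3  ⇒  (0, 0, 1, 0, 3/2)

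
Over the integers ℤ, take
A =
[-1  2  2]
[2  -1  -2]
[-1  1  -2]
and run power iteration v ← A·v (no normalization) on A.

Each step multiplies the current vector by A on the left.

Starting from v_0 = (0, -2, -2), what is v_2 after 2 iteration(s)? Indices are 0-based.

v_0 = (0, -2, -2).
v_1 = A·v_0 = (-8, 6, 2).
v_2 = A·v_1 = (24, -26, 10).

v_2 = (24, -26, 10)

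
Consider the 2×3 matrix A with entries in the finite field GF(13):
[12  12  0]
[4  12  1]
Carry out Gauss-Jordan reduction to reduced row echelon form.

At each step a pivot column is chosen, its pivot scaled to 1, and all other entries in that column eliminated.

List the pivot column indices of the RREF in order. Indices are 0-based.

pivot columns: 0, 1

pivot(0,0)=12: scale R0 → (1, 1, 0)
  clear (1,0): R1 −= (4)R0 → (0, 8, 1)
pivot(1,1)=8: scale R1 → (0, 1, 5)
  clear (0,1): R0 −= (1)R1 → (1, 0, 8)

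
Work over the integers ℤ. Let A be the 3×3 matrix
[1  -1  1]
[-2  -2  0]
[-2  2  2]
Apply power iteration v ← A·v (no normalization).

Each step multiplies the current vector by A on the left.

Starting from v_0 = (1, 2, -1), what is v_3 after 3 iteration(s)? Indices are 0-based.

v_3 = (-20, -40, 8)

v_0 = (1, 2, -1).
v_1 = A·v_0 = (-2, -6, 0).
v_2 = A·v_1 = (4, 16, -8).
v_3 = A·v_2 = (-20, -40, 8).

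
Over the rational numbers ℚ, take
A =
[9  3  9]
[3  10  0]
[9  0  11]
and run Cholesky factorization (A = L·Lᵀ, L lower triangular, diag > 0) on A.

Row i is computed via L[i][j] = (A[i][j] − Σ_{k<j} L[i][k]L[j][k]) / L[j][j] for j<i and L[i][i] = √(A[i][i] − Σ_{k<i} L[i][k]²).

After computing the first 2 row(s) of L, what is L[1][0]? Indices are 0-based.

L[1][0] = 1

Step 1: L[0][0] = √(9) = 3.
  L[1][0] = (3) / L[0][0] = 1.
Step 2: L[1][1] = √(9) = 3.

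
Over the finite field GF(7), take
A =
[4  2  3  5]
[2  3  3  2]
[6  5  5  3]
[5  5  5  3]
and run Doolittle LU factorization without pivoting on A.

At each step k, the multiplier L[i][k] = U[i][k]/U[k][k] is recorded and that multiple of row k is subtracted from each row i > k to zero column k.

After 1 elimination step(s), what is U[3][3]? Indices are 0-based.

k=0: U[0][0]=4
  eliminate (1,0): mult=4, new row 1: (0, 2, 5, 3); set L[1][0]=4
  eliminate (2,0): mult=5, new row 2: (0, 2, 4, 6); set L[2][0]=5
  eliminate (3,0): mult=3, new row 3: (0, 6, 3, 2); set L[3][0]=3

U[3][3] = 2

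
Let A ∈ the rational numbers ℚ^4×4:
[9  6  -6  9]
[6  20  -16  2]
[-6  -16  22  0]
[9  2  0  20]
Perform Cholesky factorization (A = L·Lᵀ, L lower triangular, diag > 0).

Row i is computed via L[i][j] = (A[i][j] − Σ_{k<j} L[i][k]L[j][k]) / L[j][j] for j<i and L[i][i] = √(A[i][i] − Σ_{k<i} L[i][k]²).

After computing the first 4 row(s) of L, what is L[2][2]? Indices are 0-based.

Step 1: L[0][0] = √(9) = 3.
  L[1][0] = (6) / L[0][0] = 2.
Step 2: L[1][1] = √(16) = 4.
  L[2][0] = (-6) / L[0][0] = -2.
  L[2][1] = (-12) / L[1][1] = -3.
Step 3: L[2][2] = √(9) = 3.
  L[3][0] = (9) / L[0][0] = 3.
  L[3][1] = (-4) / L[1][1] = -1.
  L[3][2] = (3) / L[2][2] = 1.
Step 4: L[3][3] = √(9) = 3.

L[2][2] = 3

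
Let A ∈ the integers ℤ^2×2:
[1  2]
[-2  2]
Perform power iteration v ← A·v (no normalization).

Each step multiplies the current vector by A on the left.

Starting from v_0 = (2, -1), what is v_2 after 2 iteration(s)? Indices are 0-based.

v_2 = (-12, -12)

v_0 = (2, -1).
v_1 = A·v_0 = (0, -6).
v_2 = A·v_1 = (-12, -12).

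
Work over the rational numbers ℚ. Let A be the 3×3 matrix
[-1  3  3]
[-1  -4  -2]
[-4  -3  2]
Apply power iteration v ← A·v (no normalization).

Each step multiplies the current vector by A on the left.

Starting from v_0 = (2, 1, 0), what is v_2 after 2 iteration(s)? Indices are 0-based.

v_0 = (2, 1, 0).
v_1 = A·v_0 = (1, -6, -11).
v_2 = A·v_1 = (-52, 45, -8).

v_2 = (-52, 45, -8)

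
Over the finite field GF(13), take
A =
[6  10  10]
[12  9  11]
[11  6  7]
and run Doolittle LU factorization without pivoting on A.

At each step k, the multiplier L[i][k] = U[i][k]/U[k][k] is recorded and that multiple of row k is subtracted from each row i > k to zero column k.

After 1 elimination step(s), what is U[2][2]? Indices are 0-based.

U[2][2] = 6

k=0: U[0][0]=6
  eliminate (1,0): mult=2, new row 1: (0, 2, 4); set L[1][0]=2
  eliminate (2,0): mult=4, new row 2: (0, 5, 6); set L[2][0]=4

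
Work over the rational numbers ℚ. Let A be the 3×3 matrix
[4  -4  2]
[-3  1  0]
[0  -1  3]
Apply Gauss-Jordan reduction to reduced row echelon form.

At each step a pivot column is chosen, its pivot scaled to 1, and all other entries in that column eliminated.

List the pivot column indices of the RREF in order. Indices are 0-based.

pivot columns: 0, 1, 2

[1] R0 /= 4  ⇒  (1, -1, 1/2)
     R1 -= -3·R0  ⇒  (0, -2, 3/2)
[2] R1 /= -2  ⇒  (0, 1, -3/4)
     R0 -= -1·R1  ⇒  (1, 0, -1/4)
     R2 -= -1·R1  ⇒  (0, 0, 9/4)
[3] R2 /= 9/4  ⇒  (0, 0, 1)
     R0 -= -1/4·R2  ⇒  (1, 0, 0)
     R1 -= -3/4·R2  ⇒  (0, 1, 0)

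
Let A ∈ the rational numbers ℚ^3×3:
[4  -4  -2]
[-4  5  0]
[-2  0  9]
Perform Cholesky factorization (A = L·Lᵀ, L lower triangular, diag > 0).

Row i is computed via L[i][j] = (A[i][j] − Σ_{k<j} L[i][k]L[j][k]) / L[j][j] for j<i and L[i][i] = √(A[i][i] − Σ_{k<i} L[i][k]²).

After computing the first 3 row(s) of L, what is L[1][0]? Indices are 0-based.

L[1][0] = -2

Step 1: L[0][0] = √(4) = 2.
  L[1][0] = (-4) / L[0][0] = -2.
Step 2: L[1][1] = √(1) = 1.
  L[2][0] = (-2) / L[0][0] = -1.
  L[2][1] = (-2) / L[1][1] = -2.
Step 3: L[2][2] = √(4) = 2.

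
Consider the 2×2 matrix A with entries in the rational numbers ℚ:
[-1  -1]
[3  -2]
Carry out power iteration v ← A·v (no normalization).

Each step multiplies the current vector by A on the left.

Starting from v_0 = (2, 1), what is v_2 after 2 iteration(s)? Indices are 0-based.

v_0 = (2, 1).
v_1 = A·v_0 = (-3, 4).
v_2 = A·v_1 = (-1, -17).

v_2 = (-1, -17)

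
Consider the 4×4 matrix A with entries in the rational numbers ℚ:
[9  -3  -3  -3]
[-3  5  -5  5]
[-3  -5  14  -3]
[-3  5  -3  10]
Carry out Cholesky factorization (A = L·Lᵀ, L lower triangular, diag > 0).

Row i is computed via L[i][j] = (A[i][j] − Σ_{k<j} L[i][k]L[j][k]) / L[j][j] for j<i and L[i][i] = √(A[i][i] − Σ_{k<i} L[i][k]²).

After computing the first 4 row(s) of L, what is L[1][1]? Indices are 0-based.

L[1][1] = 2

Step 1: L[0][0] = √(9) = 3.
  L[1][0] = (-3) / L[0][0] = -1.
Step 2: L[1][1] = √(4) = 2.
  L[2][0] = (-3) / L[0][0] = -1.
  L[2][1] = (-6) / L[1][1] = -3.
Step 3: L[2][2] = √(4) = 2.
  L[3][0] = (-3) / L[0][0] = -1.
  L[3][1] = (4) / L[1][1] = 2.
  L[3][2] = (2) / L[2][2] = 1.
Step 4: L[3][3] = √(4) = 2.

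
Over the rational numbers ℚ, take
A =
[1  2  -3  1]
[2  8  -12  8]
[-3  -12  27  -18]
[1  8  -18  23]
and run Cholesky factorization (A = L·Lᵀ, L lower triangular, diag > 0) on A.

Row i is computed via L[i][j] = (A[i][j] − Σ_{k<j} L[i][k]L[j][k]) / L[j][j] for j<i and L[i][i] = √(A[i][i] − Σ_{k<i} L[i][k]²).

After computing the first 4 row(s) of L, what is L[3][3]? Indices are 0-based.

Step 1: L[0][0] = √(1) = 1.
  L[1][0] = (2) / L[0][0] = 2.
Step 2: L[1][1] = √(4) = 2.
  L[2][0] = (-3) / L[0][0] = -3.
  L[2][1] = (-6) / L[1][1] = -3.
Step 3: L[2][2] = √(9) = 3.
  L[3][0] = (1) / L[0][0] = 1.
  L[3][1] = (6) / L[1][1] = 3.
  L[3][2] = (-6) / L[2][2] = -2.
Step 4: L[3][3] = √(9) = 3.

L[3][3] = 3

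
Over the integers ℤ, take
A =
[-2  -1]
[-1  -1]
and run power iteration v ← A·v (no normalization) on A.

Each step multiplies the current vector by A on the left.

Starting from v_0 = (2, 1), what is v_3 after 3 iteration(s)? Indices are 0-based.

v_0 = (2, 1).
v_1 = A·v_0 = (-5, -3).
v_2 = A·v_1 = (13, 8).
v_3 = A·v_2 = (-34, -21).

v_3 = (-34, -21)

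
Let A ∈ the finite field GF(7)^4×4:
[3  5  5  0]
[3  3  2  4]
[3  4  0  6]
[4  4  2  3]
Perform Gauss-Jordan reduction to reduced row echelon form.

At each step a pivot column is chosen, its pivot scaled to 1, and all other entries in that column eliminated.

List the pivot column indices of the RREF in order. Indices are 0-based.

pivot columns: 0, 1, 2, 3

pivot(0,0)=3: scale R0 → (1, 4, 4, 0)
  clear (1,0): R1 −= (3)R0 → (0, 5, 4, 4)
  clear (2,0): R2 −= (3)R0 → (0, 6, 2, 6)
  clear (3,0): R3 −= (4)R0 → (0, 2, 0, 3)
pivot(1,1)=5: scale R1 → (0, 1, 5, 5)
  clear (0,1): R0 −= (4)R1 → (1, 0, 5, 1)
  clear (2,1): R2 −= (6)R1 → (0, 0, 0, 4)
  clear (3,1): R3 −= (2)R1 → (0, 0, 4, 0)
pivot(2,2): swap R2↔R3
pivot(2,2)=4: scale R2 → (0, 0, 1, 0)
  clear (0,2): R0 −= (5)R2 → (1, 0, 0, 1)
  clear (1,2): R1 −= (5)R2 → (0, 1, 0, 5)
pivot(3,3)=4: scale R3 → (0, 0, 0, 1)
  clear (0,3): R0 −= (1)R3 → (1, 0, 0, 0)
  clear (1,3): R1 −= (5)R3 → (0, 1, 0, 0)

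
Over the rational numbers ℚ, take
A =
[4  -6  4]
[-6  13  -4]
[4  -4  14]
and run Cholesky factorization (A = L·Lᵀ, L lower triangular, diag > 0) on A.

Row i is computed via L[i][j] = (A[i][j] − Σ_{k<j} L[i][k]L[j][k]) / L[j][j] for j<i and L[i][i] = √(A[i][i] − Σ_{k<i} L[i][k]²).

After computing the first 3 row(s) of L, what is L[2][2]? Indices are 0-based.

L[2][2] = 3

Step 1: L[0][0] = √(4) = 2.
  L[1][0] = (-6) / L[0][0] = -3.
Step 2: L[1][1] = √(4) = 2.
  L[2][0] = (4) / L[0][0] = 2.
  L[2][1] = (2) / L[1][1] = 1.
Step 3: L[2][2] = √(9) = 3.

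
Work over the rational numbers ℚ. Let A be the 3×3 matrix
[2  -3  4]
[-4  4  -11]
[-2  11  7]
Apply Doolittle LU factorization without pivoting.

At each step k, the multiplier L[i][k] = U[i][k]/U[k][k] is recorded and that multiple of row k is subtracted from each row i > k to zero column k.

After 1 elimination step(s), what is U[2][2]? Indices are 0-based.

[col 0] pivot 2
  R1 -= -2*R0 → (0, -2, -3)  (L[1][0] := -2)
  R2 -= -1*R0 → (0, 8, 11)  (L[2][0] := -1)

U[2][2] = 11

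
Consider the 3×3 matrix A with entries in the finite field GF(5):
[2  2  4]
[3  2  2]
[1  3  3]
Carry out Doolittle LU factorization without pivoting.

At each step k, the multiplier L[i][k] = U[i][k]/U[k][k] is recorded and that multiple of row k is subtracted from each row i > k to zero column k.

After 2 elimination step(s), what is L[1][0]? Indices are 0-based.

Step 1: pivot at (0,0) is 2.
  row1 ← row1 − (4)·row0  ⇒  L[1][0]=4, U row1=(0, 4, 1)
  row2 ← row2 − (3)·row0  ⇒  L[2][0]=3, U row2=(0, 2, 1)
Step 2: pivot at (1,1) is 4.
  row2 ← row2 − (3)·row1  ⇒  L[2][1]=3, U row2=(0, 0, 3)

L[1][0] = 4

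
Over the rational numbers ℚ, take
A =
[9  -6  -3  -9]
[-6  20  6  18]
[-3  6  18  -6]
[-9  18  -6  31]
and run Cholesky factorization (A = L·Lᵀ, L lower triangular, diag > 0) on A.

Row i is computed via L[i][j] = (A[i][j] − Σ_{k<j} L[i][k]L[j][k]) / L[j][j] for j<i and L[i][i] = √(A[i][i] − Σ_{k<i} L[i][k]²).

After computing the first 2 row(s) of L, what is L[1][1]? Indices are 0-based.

L[1][1] = 4

Step 1: L[0][0] = √(9) = 3.
  L[1][0] = (-6) / L[0][0] = -2.
Step 2: L[1][1] = √(16) = 4.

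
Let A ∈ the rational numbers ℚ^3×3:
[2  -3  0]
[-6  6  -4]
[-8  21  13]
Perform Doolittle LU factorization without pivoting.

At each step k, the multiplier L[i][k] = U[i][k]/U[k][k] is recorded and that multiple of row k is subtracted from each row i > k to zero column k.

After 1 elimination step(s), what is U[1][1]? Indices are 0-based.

[col 0] pivot 2
  R1 -= -3*R0 → (0, -3, -4)  (L[1][0] := -3)
  R2 -= -4*R0 → (0, 9, 13)  (L[2][0] := -4)

U[1][1] = -3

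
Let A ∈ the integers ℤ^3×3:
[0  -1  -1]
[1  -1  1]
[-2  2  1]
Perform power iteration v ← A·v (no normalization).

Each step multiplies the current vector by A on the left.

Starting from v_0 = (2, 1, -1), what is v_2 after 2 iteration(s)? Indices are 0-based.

v_0 = (2, 1, -1).
v_1 = A·v_0 = (0, 0, -3).
v_2 = A·v_1 = (3, -3, -3).

v_2 = (3, -3, -3)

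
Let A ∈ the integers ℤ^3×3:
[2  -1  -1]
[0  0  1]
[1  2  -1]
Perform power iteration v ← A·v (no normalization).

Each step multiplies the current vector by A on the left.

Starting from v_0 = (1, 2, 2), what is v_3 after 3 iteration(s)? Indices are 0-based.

v_3 = (-20, -1, -2)

v_0 = (1, 2, 2).
v_1 = A·v_0 = (-2, 2, 3).
v_2 = A·v_1 = (-9, 3, -1).
v_3 = A·v_2 = (-20, -1, -2).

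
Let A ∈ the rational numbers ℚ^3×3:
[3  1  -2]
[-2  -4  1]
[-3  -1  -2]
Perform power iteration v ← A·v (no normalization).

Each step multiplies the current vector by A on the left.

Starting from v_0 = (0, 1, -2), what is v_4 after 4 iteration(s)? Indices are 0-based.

v_0 = (0, 1, -2).
v_1 = A·v_0 = (5, -6, 3).
v_2 = A·v_1 = (3, 17, -15).
v_3 = A·v_2 = (56, -89, 4).
v_4 = A·v_3 = (71, 248, -87).

v_4 = (71, 248, -87)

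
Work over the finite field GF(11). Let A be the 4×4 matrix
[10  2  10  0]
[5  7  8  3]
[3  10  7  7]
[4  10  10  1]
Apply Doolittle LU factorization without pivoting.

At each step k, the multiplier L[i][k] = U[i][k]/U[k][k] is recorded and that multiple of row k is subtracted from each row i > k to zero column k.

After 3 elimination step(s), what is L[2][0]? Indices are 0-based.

L[2][0] = 8

k=0: U[0][0]=10
  eliminate (1,0): mult=6, new row 1: (0, 6, 3, 3); set L[1][0]=6
  eliminate (2,0): mult=8, new row 2: (0, 5, 4, 7); set L[2][0]=8
  eliminate (3,0): mult=7, new row 3: (0, 7, 6, 1); set L[3][0]=7
k=1: U[1][1]=6
  eliminate (2,1): mult=10, new row 2: (0, 0, 7, 10); set L[2][1]=10
  eliminate (3,1): mult=3, new row 3: (0, 0, 8, 3); set L[3][1]=3
k=2: U[2][2]=7
  eliminate (3,2): mult=9, new row 3: (0, 0, 0, 1); set L[3][2]=9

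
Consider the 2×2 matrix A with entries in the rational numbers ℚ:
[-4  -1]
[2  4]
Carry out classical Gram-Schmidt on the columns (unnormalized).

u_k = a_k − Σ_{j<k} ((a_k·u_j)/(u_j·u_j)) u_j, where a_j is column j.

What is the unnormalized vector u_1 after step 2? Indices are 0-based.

Step 1: u_0 = a_0 = (-4, 2).
Step 2: u_1 = a_1 − (3/5)·u_0 = (7/5, 14/5).

u_1 = (7/5, 14/5)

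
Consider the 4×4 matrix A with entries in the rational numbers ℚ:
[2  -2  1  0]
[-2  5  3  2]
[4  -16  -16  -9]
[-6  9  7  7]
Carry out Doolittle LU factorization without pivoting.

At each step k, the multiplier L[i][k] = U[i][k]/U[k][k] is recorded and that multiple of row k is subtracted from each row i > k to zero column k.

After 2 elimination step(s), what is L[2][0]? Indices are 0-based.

[col 0] pivot 2
  R1 -= -1*R0 → (0, 3, 4, 2)  (L[1][0] := -1)
  R2 -= 2*R0 → (0, -12, -18, -9)  (L[2][0] := 2)
  R3 -= -3*R0 → (0, 3, 10, 7)  (L[3][0] := -3)
[col 1] pivot 3
  R2 -= -4*R1 → (0, 0, -2, -1)  (L[2][1] := -4)
  R3 -= 1*R1 → (0, 0, 6, 5)  (L[3][1] := 1)

L[2][0] = 2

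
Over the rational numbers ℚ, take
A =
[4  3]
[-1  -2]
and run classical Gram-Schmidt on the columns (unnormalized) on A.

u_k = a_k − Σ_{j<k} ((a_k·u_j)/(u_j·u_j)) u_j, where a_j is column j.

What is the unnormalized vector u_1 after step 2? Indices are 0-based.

u_1 = (-5/17, -20/17)

Step 1: u_0 = a_0 = (4, -1).
Step 2: u_1 = a_1 − (14/17)·u_0 = (-5/17, -20/17).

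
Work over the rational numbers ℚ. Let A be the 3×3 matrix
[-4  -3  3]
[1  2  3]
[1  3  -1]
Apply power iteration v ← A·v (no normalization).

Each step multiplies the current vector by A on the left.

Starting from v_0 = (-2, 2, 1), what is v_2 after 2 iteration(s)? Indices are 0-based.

v_2 = (-26, 24, 17)

v_0 = (-2, 2, 1).
v_1 = A·v_0 = (5, 5, 3).
v_2 = A·v_1 = (-26, 24, 17).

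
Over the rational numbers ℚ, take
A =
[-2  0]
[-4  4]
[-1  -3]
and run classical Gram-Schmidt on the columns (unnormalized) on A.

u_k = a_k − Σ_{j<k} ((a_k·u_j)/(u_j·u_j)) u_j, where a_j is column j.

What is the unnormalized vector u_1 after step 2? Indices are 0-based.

u_1 = (-26/21, 32/21, -76/21)

Step 1: u_0 = a_0 = (-2, -4, -1).
Step 2: u_1 = a_1 − (-13/21)·u_0 = (-26/21, 32/21, -76/21).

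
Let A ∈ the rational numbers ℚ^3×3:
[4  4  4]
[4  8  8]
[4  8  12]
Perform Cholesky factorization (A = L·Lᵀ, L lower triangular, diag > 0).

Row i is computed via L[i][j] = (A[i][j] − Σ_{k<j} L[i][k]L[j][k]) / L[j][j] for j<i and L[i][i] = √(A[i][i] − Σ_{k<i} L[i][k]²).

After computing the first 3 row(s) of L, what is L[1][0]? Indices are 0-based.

L[1][0] = 2

Step 1: L[0][0] = √(4) = 2.
  L[1][0] = (4) / L[0][0] = 2.
Step 2: L[1][1] = √(4) = 2.
  L[2][0] = (4) / L[0][0] = 2.
  L[2][1] = (4) / L[1][1] = 2.
Step 3: L[2][2] = √(4) = 2.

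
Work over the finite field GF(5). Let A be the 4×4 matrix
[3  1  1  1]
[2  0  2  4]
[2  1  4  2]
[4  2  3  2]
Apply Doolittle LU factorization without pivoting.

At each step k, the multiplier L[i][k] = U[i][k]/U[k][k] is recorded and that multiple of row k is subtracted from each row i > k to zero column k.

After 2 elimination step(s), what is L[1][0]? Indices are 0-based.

L[1][0] = 4

[col 0] pivot 3
  R1 -= 4*R0 → (0, 1, 3, 0)  (L[1][0] := 4)
  R2 -= 4*R0 → (0, 2, 0, 3)  (L[2][0] := 4)
  R3 -= 3*R0 → (0, 4, 0, 4)  (L[3][0] := 3)
[col 1] pivot 1
  R2 -= 2*R1 → (0, 0, 4, 3)  (L[2][1] := 2)
  R3 -= 4*R1 → (0, 0, 3, 4)  (L[3][1] := 4)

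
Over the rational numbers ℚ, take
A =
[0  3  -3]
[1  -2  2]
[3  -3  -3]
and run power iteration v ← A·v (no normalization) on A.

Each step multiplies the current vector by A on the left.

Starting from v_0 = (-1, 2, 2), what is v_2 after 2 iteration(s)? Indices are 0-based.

v_0 = (-1, 2, 2).
v_1 = A·v_0 = (0, -1, -15).
v_2 = A·v_1 = (42, -28, 48).

v_2 = (42, -28, 48)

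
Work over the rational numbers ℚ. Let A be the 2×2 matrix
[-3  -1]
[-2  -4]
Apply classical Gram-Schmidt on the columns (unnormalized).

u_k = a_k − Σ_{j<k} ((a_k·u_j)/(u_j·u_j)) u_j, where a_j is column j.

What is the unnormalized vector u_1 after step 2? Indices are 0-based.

u_1 = (20/13, -30/13)

Step 1: u_0 = a_0 = (-3, -2).
Step 2: u_1 = a_1 − (11/13)·u_0 = (20/13, -30/13).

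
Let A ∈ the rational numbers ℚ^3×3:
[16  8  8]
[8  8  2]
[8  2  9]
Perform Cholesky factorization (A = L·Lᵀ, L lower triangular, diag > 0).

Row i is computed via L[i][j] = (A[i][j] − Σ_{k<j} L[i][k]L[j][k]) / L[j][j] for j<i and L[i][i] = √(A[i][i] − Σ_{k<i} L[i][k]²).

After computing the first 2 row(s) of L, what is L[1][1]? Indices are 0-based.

Step 1: L[0][0] = √(16) = 4.
  L[1][0] = (8) / L[0][0] = 2.
Step 2: L[1][1] = √(4) = 2.

L[1][1] = 2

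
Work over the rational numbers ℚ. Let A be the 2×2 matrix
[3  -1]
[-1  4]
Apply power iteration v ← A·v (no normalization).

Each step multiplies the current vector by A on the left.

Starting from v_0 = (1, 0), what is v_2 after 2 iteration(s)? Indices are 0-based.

v_2 = (10, -7)

v_0 = (1, 0).
v_1 = A·v_0 = (3, -1).
v_2 = A·v_1 = (10, -7).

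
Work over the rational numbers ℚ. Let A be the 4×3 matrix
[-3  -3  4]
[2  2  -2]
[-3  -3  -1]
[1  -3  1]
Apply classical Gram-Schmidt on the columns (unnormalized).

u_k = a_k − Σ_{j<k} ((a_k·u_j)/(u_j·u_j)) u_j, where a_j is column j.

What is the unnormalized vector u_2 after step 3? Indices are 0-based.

u_2 = (49/22, -9/11, -61/22, 0)

Step 1: u_0 = a_0 = (-3, 2, -3, 1).
Step 2: u_1 = a_1 − (19/23)·u_0 = (-12/23, 8/23, -12/23, -88/23).
Step 3: u_2 = a_2 − (-12/23)·u_0 − (-35/88)·u_1 = (49/22, -9/11, -61/22, 0).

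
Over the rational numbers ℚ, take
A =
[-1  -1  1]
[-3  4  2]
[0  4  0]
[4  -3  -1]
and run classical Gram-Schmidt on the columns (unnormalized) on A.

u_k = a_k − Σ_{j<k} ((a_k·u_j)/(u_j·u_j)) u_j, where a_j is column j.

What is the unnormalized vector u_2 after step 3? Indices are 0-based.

Step 1: u_0 = a_0 = (-1, -3, 0, 4).
Step 2: u_1 = a_1 − (-23/26)·u_0 = (-49/26, 35/26, 4, 7/13).
Step 3: u_2 = a_2 − (-11/26)·u_0 − (7/563)·u_1 = (338/563, 402/563, -28/563, 386/563).

u_2 = (338/563, 402/563, -28/563, 386/563)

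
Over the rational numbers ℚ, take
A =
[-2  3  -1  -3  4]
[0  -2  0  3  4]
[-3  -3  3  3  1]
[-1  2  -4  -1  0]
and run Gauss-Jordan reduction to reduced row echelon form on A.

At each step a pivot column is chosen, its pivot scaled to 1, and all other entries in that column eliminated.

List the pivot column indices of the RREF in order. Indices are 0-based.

step 1: normalize row 0 (÷-2) = (1, -3/2, 1/2, 3/2, -2)
  row 2: subtract -3×row0 = (0, -15/2, 9/2, 15/2, -5)
  row 3: subtract -1×row0 = (0, 1/2, -7/2, 1/2, -2)
step 2: normalize row 1 (÷-2) = (0, 1, 0, -3/2, -2)
  row 0: subtract -3/2×row1 = (1, 0, 1/2, -3/4, -5)
  row 2: subtract -15/2×row1 = (0, 0, 9/2, -15/4, -20)
  row 3: subtract 1/2×row1 = (0, 0, -7/2, 5/4, -1)
step 3: normalize row 2 (÷9/2) = (0, 0, 1, -5/6, -40/9)
  row 0: subtract 1/2×row2 = (1, 0, 0, -1/3, -25/9)
  row 3: subtract -7/2×row2 = (0, 0, 0, -5/3, -149/9)
step 4: normalize row 3 (÷-5/3) = (0, 0, 0, 1, 149/15)
  row 0: subtract -1/3×row3 = (1, 0, 0, 0, 8/15)
  row 1: subtract -3/2×row3 = (0, 1, 0, 0, 129/10)
  row 2: subtract -5/6×row3 = (0, 0, 1, 0, 23/6)

pivot columns: 0, 1, 2, 3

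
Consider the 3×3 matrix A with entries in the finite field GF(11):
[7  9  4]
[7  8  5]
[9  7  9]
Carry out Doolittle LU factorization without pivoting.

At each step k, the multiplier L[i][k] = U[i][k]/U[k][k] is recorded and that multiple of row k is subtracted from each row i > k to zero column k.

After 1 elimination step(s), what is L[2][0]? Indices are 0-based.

k=0: U[0][0]=7
  eliminate (1,0): mult=1, new row 1: (0, 10, 1); set L[1][0]=1
  eliminate (2,0): mult=6, new row 2: (0, 8, 7); set L[2][0]=6

L[2][0] = 6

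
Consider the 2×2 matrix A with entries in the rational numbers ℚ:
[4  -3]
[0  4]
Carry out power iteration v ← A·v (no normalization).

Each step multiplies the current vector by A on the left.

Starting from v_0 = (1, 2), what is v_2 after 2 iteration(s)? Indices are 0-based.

v_2 = (-32, 32)

v_0 = (1, 2).
v_1 = A·v_0 = (-2, 8).
v_2 = A·v_1 = (-32, 32).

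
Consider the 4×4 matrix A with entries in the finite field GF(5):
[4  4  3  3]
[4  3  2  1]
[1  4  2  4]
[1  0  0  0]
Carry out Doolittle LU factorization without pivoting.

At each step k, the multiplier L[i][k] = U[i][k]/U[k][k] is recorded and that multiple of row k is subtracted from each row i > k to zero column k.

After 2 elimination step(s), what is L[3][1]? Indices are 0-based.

L[3][1] = 1

Step 1: pivot at (0,0) is 4.
  row1 ← row1 − (1)·row0  ⇒  L[1][0]=1, U row1=(0, 4, 4, 3)
  row2 ← row2 − (4)·row0  ⇒  L[2][0]=4, U row2=(0, 3, 0, 2)
  row3 ← row3 − (4)·row0  ⇒  L[3][0]=4, U row3=(0, 4, 3, 3)
Step 2: pivot at (1,1) is 4.
  row2 ← row2 − (2)·row1  ⇒  L[2][1]=2, U row2=(0, 0, 2, 1)
  row3 ← row3 − (1)·row1  ⇒  L[3][1]=1, U row3=(0, 0, 4, 0)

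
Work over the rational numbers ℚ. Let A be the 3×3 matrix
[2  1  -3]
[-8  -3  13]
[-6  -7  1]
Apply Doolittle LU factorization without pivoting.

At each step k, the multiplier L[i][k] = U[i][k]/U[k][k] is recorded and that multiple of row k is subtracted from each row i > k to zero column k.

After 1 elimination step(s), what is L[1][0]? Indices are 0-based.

L[1][0] = -4

k=0: U[0][0]=2
  eliminate (1,0): mult=-4, new row 1: (0, 1, 1); set L[1][0]=-4
  eliminate (2,0): mult=-3, new row 2: (0, -4, -8); set L[2][0]=-3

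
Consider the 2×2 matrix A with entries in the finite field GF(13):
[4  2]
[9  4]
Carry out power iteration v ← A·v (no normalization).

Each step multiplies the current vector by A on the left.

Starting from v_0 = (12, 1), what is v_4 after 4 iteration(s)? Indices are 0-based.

v_0 = (12, 1).
v_1 = A·v_0 = (11, 8).
v_2 = A·v_1 = (8, 1).
v_3 = A·v_2 = (8, 11).
v_4 = A·v_3 = (2, 12).

v_4 = (2, 12)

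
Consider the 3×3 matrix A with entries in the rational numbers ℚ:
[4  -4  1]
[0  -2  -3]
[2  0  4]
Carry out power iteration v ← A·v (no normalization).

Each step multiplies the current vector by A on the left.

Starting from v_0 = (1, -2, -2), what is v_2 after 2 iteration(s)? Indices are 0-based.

v_0 = (1, -2, -2).
v_1 = A·v_0 = (10, 10, -6).
v_2 = A·v_1 = (-6, -2, -4).

v_2 = (-6, -2, -4)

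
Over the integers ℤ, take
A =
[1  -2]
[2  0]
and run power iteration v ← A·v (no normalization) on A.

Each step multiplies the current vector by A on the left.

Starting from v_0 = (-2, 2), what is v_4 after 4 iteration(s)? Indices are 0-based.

v_0 = (-2, 2).
v_1 = A·v_0 = (-6, -4).
v_2 = A·v_1 = (2, -12).
v_3 = A·v_2 = (26, 4).
v_4 = A·v_3 = (18, 52).

v_4 = (18, 52)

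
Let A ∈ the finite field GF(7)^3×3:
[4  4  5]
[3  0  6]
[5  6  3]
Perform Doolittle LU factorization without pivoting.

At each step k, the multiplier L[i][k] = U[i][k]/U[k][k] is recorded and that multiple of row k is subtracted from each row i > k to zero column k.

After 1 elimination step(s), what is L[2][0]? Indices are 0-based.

L[2][0] = 3

k=0: U[0][0]=4
  eliminate (1,0): mult=6, new row 1: (0, 4, 4); set L[1][0]=6
  eliminate (2,0): mult=3, new row 2: (0, 1, 2); set L[2][0]=3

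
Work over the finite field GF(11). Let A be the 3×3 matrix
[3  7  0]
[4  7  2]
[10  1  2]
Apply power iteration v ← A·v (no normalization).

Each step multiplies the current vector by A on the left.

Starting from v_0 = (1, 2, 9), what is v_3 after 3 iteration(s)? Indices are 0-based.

v_3 = (5, 4, 4)

v_0 = (1, 2, 9).
v_1 = A·v_0 = (6, 3, 8).
v_2 = A·v_1 = (6, 6, 2).
v_3 = A·v_2 = (5, 4, 4).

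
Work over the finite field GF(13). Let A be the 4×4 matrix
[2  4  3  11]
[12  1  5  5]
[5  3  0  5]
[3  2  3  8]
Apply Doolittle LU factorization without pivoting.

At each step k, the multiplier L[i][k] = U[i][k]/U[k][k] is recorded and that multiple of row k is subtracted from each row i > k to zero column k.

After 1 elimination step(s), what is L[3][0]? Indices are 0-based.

L[3][0] = 8

k=0: U[0][0]=2
  eliminate (1,0): mult=6, new row 1: (0, 3, 0, 4); set L[1][0]=6
  eliminate (2,0): mult=9, new row 2: (0, 6, 12, 10); set L[2][0]=9
  eliminate (3,0): mult=8, new row 3: (0, 9, 5, 11); set L[3][0]=8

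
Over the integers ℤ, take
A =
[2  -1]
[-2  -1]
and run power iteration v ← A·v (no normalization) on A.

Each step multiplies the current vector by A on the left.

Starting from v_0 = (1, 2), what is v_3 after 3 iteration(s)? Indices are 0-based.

v_0 = (1, 2).
v_1 = A·v_0 = (0, -4).
v_2 = A·v_1 = (4, 4).
v_3 = A·v_2 = (4, -12).

v_3 = (4, -12)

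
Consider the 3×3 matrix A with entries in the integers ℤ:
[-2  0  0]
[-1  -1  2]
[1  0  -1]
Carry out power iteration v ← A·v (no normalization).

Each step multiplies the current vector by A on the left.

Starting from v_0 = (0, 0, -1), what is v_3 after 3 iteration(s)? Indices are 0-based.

v_3 = (0, -6, 1)

v_0 = (0, 0, -1).
v_1 = A·v_0 = (0, -2, 1).
v_2 = A·v_1 = (0, 4, -1).
v_3 = A·v_2 = (0, -6, 1).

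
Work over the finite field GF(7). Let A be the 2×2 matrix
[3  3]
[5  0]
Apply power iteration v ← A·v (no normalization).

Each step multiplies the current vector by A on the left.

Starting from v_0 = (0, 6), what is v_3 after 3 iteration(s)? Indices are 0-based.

v_3 = (5, 4)

v_0 = (0, 6).
v_1 = A·v_0 = (4, 0).
v_2 = A·v_1 = (5, 6).
v_3 = A·v_2 = (5, 4).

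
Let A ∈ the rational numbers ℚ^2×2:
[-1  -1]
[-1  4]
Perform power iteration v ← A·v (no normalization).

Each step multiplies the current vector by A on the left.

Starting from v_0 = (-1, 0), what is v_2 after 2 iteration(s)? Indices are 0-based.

v_0 = (-1, 0).
v_1 = A·v_0 = (1, 1).
v_2 = A·v_1 = (-2, 3).

v_2 = (-2, 3)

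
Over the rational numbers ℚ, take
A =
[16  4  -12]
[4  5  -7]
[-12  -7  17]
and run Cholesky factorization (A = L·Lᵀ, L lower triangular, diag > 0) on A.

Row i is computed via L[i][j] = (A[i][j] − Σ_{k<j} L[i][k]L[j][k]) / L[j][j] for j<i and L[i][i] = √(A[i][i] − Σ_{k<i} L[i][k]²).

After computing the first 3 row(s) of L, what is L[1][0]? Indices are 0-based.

L[1][0] = 1

Step 1: L[0][0] = √(16) = 4.
  L[1][0] = (4) / L[0][0] = 1.
Step 2: L[1][1] = √(4) = 2.
  L[2][0] = (-12) / L[0][0] = -3.
  L[2][1] = (-4) / L[1][1] = -2.
Step 3: L[2][2] = √(4) = 2.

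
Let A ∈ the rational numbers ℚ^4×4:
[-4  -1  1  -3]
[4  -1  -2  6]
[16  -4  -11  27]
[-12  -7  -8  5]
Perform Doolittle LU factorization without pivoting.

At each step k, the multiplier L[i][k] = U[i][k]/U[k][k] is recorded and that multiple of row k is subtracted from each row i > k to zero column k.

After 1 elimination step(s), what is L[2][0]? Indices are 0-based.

k=0: U[0][0]=-4
  eliminate (1,0): mult=-1, new row 1: (0, -2, -1, 3); set L[1][0]=-1
  eliminate (2,0): mult=-4, new row 2: (0, -8, -7, 15); set L[2][0]=-4
  eliminate (3,0): mult=3, new row 3: (0, -4, -11, 14); set L[3][0]=3

L[2][0] = -4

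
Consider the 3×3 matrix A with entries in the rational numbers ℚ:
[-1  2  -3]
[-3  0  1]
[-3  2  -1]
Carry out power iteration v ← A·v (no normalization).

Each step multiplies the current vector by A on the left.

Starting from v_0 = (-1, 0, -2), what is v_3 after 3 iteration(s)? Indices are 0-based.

v_3 = (60, 36, 52)

v_0 = (-1, 0, -2).
v_1 = A·v_0 = (7, 1, 5).
v_2 = A·v_1 = (-20, -16, -24).
v_3 = A·v_2 = (60, 36, 52).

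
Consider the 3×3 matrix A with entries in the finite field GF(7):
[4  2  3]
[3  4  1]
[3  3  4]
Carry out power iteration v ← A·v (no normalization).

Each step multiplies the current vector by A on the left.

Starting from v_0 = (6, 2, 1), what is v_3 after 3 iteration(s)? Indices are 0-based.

v_3 = (5, 0, 6)

v_0 = (6, 2, 1).
v_1 = A·v_0 = (3, 6, 0).
v_2 = A·v_1 = (3, 5, 6).
v_3 = A·v_2 = (5, 0, 6).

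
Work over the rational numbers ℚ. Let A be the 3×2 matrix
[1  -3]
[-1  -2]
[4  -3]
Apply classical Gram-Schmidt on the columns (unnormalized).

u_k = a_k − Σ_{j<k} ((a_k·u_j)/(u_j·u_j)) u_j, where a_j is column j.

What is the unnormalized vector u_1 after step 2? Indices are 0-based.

u_1 = (-41/18, -49/18, -1/9)

Step 1: u_0 = a_0 = (1, -1, 4).
Step 2: u_1 = a_1 − (-13/18)·u_0 = (-41/18, -49/18, -1/9).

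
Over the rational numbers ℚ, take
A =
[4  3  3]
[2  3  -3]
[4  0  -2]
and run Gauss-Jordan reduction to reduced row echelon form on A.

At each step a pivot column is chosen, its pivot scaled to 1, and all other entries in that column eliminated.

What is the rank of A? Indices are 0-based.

pivot(0,0)=4: scale R0 → (1, 3/4, 3/4)
  clear (1,0): R1 −= (2)R0 → (0, 3/2, -9/2)
  clear (2,0): R2 −= (4)R0 → (0, -3, -5)
pivot(1,1)=3/2: scale R1 → (0, 1, -3)
  clear (0,1): R0 −= (3/4)R1 → (1, 0, 3)
  clear (2,1): R2 −= (-3)R1 → (0, 0, -14)
pivot(2,2)=-14: scale R2 → (0, 0, 1)
  clear (0,2): R0 −= (3)R2 → (1, 0, 0)
  clear (1,2): R1 −= (-3)R2 → (0, 1, 0)

rank = 3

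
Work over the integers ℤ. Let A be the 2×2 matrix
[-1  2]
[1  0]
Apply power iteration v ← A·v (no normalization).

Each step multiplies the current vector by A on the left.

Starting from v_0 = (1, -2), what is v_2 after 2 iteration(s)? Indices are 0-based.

v_2 = (7, -5)

v_0 = (1, -2).
v_1 = A·v_0 = (-5, 1).
v_2 = A·v_1 = (7, -5).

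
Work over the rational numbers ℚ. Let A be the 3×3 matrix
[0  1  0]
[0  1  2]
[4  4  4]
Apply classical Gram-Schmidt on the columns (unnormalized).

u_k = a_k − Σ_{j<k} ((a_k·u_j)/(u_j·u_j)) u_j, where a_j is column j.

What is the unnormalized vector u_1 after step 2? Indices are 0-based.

u_1 = (1, 1, 0)

Step 1: u_0 = a_0 = (0, 0, 4).
Step 2: u_1 = a_1 − (1)·u_0 = (1, 1, 0).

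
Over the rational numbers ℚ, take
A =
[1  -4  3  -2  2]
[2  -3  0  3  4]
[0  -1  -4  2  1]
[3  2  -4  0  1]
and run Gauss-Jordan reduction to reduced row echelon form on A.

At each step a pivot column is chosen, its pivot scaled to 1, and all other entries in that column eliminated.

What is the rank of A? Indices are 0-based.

step 1: normalize row 0 (÷1) = (1, -4, 3, -2, 2)
  row 1: subtract 2×row0 = (0, 5, -6, 7, 0)
  row 3: subtract 3×row0 = (0, 14, -13, 6, -5)
step 2: normalize row 1 (÷5) = (0, 1, -6/5, 7/5, 0)
  row 0: subtract -4×row1 = (1, 0, -9/5, 18/5, 2)
  row 2: subtract -1×row1 = (0, 0, -26/5, 17/5, 1)
  row 3: subtract 14×row1 = (0, 0, 19/5, -68/5, -5)
step 3: normalize row 2 (÷-26/5) = (0, 0, 1, -17/26, -5/26)
  row 0: subtract -9/5×row2 = (1, 0, 0, 63/26, 43/26)
  row 1: subtract -6/5×row2 = (0, 1, 0, 8/13, -3/13)
  row 3: subtract 19/5×row2 = (0, 0, 0, -289/26, -111/26)
step 4: normalize row 3 (÷-289/26) = (0, 0, 0, 1, 111/289)
  row 0: subtract 63/26×row3 = (1, 0, 0, 0, 209/289)
  row 1: subtract 8/13×row3 = (0, 1, 0, 0, -135/289)
  row 2: subtract -17/26×row3 = (0, 0, 1, 0, 1/17)

rank = 4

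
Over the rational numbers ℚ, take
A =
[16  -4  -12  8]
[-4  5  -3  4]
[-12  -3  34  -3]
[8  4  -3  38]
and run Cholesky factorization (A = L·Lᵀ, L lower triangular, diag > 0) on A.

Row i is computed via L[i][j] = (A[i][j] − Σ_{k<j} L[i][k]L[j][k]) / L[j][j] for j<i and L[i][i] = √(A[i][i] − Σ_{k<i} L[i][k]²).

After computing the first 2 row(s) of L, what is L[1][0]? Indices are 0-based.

Step 1: L[0][0] = √(16) = 4.
  L[1][0] = (-4) / L[0][0] = -1.
Step 2: L[1][1] = √(4) = 2.

L[1][0] = -1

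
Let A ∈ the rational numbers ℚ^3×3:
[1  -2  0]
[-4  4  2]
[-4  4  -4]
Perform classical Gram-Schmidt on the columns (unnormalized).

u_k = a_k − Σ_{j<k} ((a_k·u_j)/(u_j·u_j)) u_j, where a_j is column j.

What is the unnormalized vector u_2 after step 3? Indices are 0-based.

Step 1: u_0 = a_0 = (1, -4, -4).
Step 2: u_1 = a_1 − (-34/33)·u_0 = (-32/33, -4/33, -4/33).
Step 3: u_2 = a_2 − (8/33)·u_0 − (1/4)·u_1 = (0, 3, -3).

u_2 = (0, 3, -3)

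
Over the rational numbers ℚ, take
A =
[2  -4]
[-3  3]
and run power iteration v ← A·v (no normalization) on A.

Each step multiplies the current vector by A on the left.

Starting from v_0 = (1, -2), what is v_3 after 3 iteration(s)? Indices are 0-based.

v_3 = (340, -339)

v_0 = (1, -2).
v_1 = A·v_0 = (10, -9).
v_2 = A·v_1 = (56, -57).
v_3 = A·v_2 = (340, -339).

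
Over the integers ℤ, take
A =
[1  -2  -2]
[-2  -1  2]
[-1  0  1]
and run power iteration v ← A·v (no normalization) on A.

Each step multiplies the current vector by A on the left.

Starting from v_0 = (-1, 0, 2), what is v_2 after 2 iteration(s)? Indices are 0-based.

v_2 = (-23, 10, 8)

v_0 = (-1, 0, 2).
v_1 = A·v_0 = (-5, 6, 3).
v_2 = A·v_1 = (-23, 10, 8).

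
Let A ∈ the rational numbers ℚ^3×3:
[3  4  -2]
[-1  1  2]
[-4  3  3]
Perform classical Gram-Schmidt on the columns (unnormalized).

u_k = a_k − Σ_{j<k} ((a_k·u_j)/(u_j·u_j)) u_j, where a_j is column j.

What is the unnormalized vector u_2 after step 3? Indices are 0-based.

u_2 = (-31/675, 31/27, -217/675)

Step 1: u_0 = a_0 = (3, -1, -4).
Step 2: u_1 = a_1 − (-1/26)·u_0 = (107/26, 25/26, 37/13).
Step 3: u_2 = a_2 − (-10/13)·u_0 − (58/675)·u_1 = (-31/675, 31/27, -217/675).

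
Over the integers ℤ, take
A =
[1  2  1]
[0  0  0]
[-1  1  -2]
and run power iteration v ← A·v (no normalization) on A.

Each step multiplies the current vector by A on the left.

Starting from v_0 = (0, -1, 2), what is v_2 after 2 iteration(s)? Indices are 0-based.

v_2 = (-5, 0, 10)

v_0 = (0, -1, 2).
v_1 = A·v_0 = (0, 0, -5).
v_2 = A·v_1 = (-5, 0, 10).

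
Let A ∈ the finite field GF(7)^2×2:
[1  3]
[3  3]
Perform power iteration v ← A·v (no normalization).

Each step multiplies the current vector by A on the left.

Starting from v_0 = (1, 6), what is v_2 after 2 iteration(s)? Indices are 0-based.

v_0 = (1, 6).
v_1 = A·v_0 = (5, 0).
v_2 = A·v_1 = (5, 1).

v_2 = (5, 1)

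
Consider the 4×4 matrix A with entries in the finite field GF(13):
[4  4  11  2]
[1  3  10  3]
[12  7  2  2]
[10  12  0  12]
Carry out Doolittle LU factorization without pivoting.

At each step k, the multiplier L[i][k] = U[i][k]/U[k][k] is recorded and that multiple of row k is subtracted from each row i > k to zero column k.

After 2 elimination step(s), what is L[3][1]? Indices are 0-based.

k=0: U[0][0]=4
  eliminate (1,0): mult=10, new row 1: (0, 2, 4, 9); set L[1][0]=10
  eliminate (2,0): mult=3, new row 2: (0, 8, 8, 9); set L[2][0]=3
  eliminate (3,0): mult=9, new row 3: (0, 2, 5, 7); set L[3][0]=9
k=1: U[1][1]=2
  eliminate (2,1): mult=4, new row 2: (0, 0, 5, 12); set L[2][1]=4
  eliminate (3,1): mult=1, new row 3: (0, 0, 1, 11); set L[3][1]=1

L[3][1] = 1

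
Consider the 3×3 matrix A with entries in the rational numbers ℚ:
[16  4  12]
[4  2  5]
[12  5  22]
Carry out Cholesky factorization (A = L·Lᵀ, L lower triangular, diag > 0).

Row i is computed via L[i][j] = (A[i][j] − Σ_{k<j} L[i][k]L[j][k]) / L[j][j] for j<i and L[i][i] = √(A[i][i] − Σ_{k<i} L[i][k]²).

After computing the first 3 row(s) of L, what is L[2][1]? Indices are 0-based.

L[2][1] = 2

Step 1: L[0][0] = √(16) = 4.
  L[1][0] = (4) / L[0][0] = 1.
Step 2: L[1][1] = √(1) = 1.
  L[2][0] = (12) / L[0][0] = 3.
  L[2][1] = (2) / L[1][1] = 2.
Step 3: L[2][2] = √(9) = 3.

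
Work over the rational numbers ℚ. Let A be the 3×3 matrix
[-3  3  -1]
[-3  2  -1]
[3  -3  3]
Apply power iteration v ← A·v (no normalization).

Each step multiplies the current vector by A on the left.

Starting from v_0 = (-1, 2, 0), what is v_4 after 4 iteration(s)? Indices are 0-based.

v_4 = (54, 50, -138)

v_0 = (-1, 2, 0).
v_1 = A·v_0 = (9, 7, -9).
v_2 = A·v_1 = (3, -4, -21).
v_3 = A·v_2 = (0, 4, -42).
v_4 = A·v_3 = (54, 50, -138).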